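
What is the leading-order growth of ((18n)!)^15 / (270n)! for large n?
((18n)!)^15/(270n)! ~ ((2π·18n)^(14/2) / sqrt(15)) · 15^(−15·18n)  →  0

Write N = 18n. Stirling: N! ~ sqrt(2π N)(N/e)^N and (15N)! ~ sqrt(2π·15N)·(15N/e)^(15N).
  (N!)^15/(15N)! ~ (2π N)^(15/2) (N/e)^(15N) / [sqrt(2π·15N) (15N/e)^(15N)]
     = (2π N)^(15/2) / sqrt(2π·15N) · (N/(15N))^(15N)
     = (2π N)^((15−1)/2) / sqrt(15) · 15^(−15N).
Since 15^15 > 1, the factor 15^(−15N) decays exponentially, so the ratio → 0. Substituting N = 18n gives the stated form.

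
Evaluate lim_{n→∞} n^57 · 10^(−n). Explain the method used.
lim = 0

Exponentials with base > 1 dominate every fixed polynomial: for any fixed c, n^c / 10^n → 0 as n → ∞ (e.g. by the ratio test, or by writing 10^n = e^(n ln 10) and noting e^(n ln 10) / n^c → ∞). Hence n^57 · 10^(−n) = n^57 / 10^n → 0.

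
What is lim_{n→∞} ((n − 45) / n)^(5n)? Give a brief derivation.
lim = e^(−225)

Rewrite as (1 − 45/n)^(5n). By the standard limit (1 + x/n)^n → e^x, we have (1 − 45/n)^n → e^(−45), and raising to the 5th power gives e^(−225).
More precisely, ln[(1 − 45/n)^(5n)] = 5n · ln(1 − 45/n) = 5n · (-45/n + O(1/n^2)) = -225 + O(1/n) → -225.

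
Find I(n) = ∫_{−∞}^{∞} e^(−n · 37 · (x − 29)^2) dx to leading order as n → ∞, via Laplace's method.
I(n) = sqrt(π/(37n))

Here φ(x) = 37 · (x − 29)^2 has its unique minimum at x* = 29 with φ(x*) = 0 and φ''(x*) = 74. Laplace's method gives
  I(n) ~ e^(−n φ(x*)) · sqrt(2π / (n · φ''(x*))) = sqrt(2π / (74n)) = sqrt(π/(37n)).
This is exact: substituting u = (x − 29)·sqrt(37n) gives I(n) = (1/sqrt(37n)) ∫_{−∞}^{∞} e^(−u^2) du = sqrt(π/(37n)).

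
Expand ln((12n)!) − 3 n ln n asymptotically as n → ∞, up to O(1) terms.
ln((12n)!) − 3 n ln n = 9 n ln n + 12(ln 12 − 1) n + (1/2) ln(2π·12n) + O(1/n)

Stirling: ln((12n)!) = 12n ln(12n) − 12n + (1/2) ln(2π·12n) + O(1/n).
Expand 12n ln(12n) = 12n (ln n + ln 12) = 12n ln n + 12n ln 12.
Subtract 3n ln n: leading term is (12 − 3) n ln n = 9 n ln n. The next term is 12n ln 12 − 12n = 12(ln 12 − 1) n. Then the (1/2) ln(2π·12n) correction.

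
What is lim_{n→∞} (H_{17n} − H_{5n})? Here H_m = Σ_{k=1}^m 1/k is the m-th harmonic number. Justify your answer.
lim = ln(17/5)

Euler-Maclaurin gives H_m = ln m + γ + 1/(2m) + O(1/m^2). The γ and O(1/m) terms cancel in the difference:
  H_{17n} − H_{5n} = ln(17n) − ln(5n) + O(1/n) = ln(17/5) + O(1/n).
Hence the limit is ln(17/5).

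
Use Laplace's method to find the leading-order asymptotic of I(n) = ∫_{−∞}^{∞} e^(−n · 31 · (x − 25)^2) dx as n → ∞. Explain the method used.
I(n) = sqrt(π/(31n))

Here φ(x) = 31 · (x − 25)^2 has its unique minimum at x* = 25 with φ(x*) = 0 and φ''(x*) = 62. Laplace's method gives
  I(n) ~ e^(−n φ(x*)) · sqrt(2π / (n · φ''(x*))) = sqrt(2π / (62n)) = sqrt(π/(31n)).
This is exact: substituting u = (x − 25)·sqrt(31n) gives I(n) = (1/sqrt(31n)) ∫_{−∞}^{∞} e^(−u^2) du = sqrt(π/(31n)).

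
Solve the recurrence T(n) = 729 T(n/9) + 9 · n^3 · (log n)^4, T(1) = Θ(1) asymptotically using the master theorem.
T(n) = Θ(n^3 · (log n)^5)

Here log_9 729 = 3 and f(n) = 9 · n^3 · (log n)^4 = Θ(n^(log_9 729) · (log n)^4). This is the extended Case 2 of the master theorem (f matches the critical exponent up to log factors), giving T(n) = Θ(n^(log_9 729) · (log n)^(4+1)) = Θ(n^3 · (log n)^5).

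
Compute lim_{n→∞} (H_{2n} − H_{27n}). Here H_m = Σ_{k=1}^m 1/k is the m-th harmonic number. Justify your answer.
lim = ln(2/27)

Euler-Maclaurin gives H_m = ln m + γ + 1/(2m) + O(1/m^2). The γ and O(1/m) terms cancel in the difference:
  H_{2n} − H_{27n} = ln(2n) − ln(27n) + O(1/n) = ln(2/27) + O(1/n).
Hence the limit is ln(2/27).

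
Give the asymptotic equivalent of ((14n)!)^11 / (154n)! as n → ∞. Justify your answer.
((14n)!)^11/(154n)! ~ ((2π·14n)^(10/2) / sqrt(11)) · 11^(−11·14n)  →  0

Write N = 14n. Stirling: N! ~ sqrt(2π N)(N/e)^N and (11N)! ~ sqrt(2π·11N)·(11N/e)^(11N).
  (N!)^11/(11N)! ~ (2π N)^(11/2) (N/e)^(11N) / [sqrt(2π·11N) (11N/e)^(11N)]
     = (2π N)^(11/2) / sqrt(2π·11N) · (N/(11N))^(11N)
     = (2π N)^((11−1)/2) / sqrt(11) · 11^(−11N).
Since 11^11 > 1, the factor 11^(−11N) decays exponentially, so the ratio → 0. Substituting N = 14n gives the stated form.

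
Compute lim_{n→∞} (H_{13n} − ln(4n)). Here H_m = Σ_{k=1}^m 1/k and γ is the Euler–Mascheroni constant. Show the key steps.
lim = ln(13/4) + γ

By Euler-Maclaurin, H_m = ln m + γ + O(1/m). So
  H_{13n} − ln(4n) = ln(13n) + γ − ln(4n) + O(1/n)
                       = ln(13/4) + γ + O(1/n).
Hence the limit is ln(13/4) + γ.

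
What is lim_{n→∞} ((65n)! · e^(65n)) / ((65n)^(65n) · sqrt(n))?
lim = sqrt(2π·65)

Stirling: (65n)! ~ sqrt(2π·65n) · (65n/e)^(65n). Hence
  (65n)! · e^(65n) / (65n)^(65n) ~ sqrt(2π·65n).
Dividing by sqrt(n): sqrt(2π·65n) / sqrt(n) = sqrt(2π·65) · n^((1−1)/2), so the limit is sqrt(2π·65).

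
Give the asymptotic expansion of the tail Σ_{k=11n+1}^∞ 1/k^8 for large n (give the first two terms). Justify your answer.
Σ_{k>11n} 1/k^8 = 1/(7 · (11n)^7) − 1/(2 · (11n)^8) + O(1/(11n)^9)

Compare to the integral: ∫_{11n}^∞ x^(−8) dx = [−x^(−7)/7]_{11n}^∞ = 1/((8−1)·(11n)^7). The Euler-Maclaurin correction adds −f(11n)/2 = −1/(2·(11n)^8). Euler-Maclaurin then gives
  Σ_{k>11n} 1/k^8 = ∫_{11n}^∞ dx/x^8 − 1/(2·(11n)^8) + O(1/(11n)^9).
(Equivalently this is ζ(8) − Σ_{k≤11n} 1/k^8.)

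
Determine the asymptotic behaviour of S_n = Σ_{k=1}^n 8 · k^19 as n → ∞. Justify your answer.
S_n ~ 2 · n^20 / 5

By integral comparison (Euler-Maclaurin), Σ_{k=1}^n 8 · k^19 = 8 · ∫_0^n x^19 dx + O(n^19) = 8 · n^20/20 = 2 · n^20 / 5 + O(n^19). (Equivalently, Faulhaber's formula gives the same leading term.)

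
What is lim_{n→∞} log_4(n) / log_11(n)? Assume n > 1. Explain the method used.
lim = ln(11) / ln(4) = log_4(11)

Change of base: log_4(n) = ln n / ln 4 and log_11(n) = ln n / ln 11. The ratio is (ln n / ln 4) · (ln 11 / ln n) = ln 11 / ln 4, a constant independent of n. So the limit is ln 11 / ln 4 = log_4(11).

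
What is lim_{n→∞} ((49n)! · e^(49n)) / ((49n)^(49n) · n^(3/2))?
lim = 0

Stirling: (49n)! ~ sqrt(2π·49n) · (49n/e)^(49n). Hence
  (49n)! · e^(49n) / (49n)^(49n) ~ sqrt(2π·49n).
Dividing by n^(3/2): sqrt(2π·49n) / n^(3/2) = sqrt(2π·49) · n^((1−3)/2), so the expression behaves like sqrt(2π·49) · n^((1−3)/2) → 0.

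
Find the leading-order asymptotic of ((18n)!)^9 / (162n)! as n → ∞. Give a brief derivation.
((18n)!)^9/(162n)! ~ ((2π·18n)^(8/2) / 3) · 9^(−9·18n)  →  0

Write N = 18n. Stirling: N! ~ sqrt(2π N)(N/e)^N and (9N)! ~ sqrt(2π·9N)·(9N/e)^(9N).
  (N!)^9/(9N)! ~ (2π N)^(9/2) (N/e)^(9N) / [sqrt(2π·9N) (9N/e)^(9N)]
     = (2π N)^(9/2) / sqrt(2π·9N) · (N/(9N))^(9N)
     = (2π N)^((9−1)/2) / 3 · 9^(−9N).
Since 9^9 > 1, the factor 9^(−9N) decays exponentially, so the ratio → 0. Substituting N = 18n gives the stated form.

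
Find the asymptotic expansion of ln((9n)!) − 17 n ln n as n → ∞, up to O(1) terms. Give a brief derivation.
ln((9n)!) − 17 n ln n = −8 n ln n + 9(ln 9 − 1) n + (1/2) ln(2π·9n) + O(1/n)

Stirling: ln((9n)!) = 9n ln(9n) − 9n + (1/2) ln(2π·9n) + O(1/n).
Expand 9n ln(9n) = 9n (ln n + ln 9) = 9n ln n + 9n ln 9.
Subtract 17n ln n: leading term is (9 − 17) n ln n = −8 n ln n. The next term is 9n ln 9 − 9n = 9(ln 9 − 1) n. Then the (1/2) ln(2π·9n) correction.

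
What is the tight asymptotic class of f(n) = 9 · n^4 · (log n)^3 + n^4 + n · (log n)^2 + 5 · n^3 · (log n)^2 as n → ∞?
f(n) ∈ Θ(n^4 · (log n)^3)

Compare the terms by growth order. For large n, n^a · (log n)^b dominates n^a' · (log n)^b' iff a > a', or (a = a' and b > b'). Ranking the 4 terms shows the dominant one is 9 · n^4 · (log n)^3. Hence f(n) ∈ Θ(n^4 · (log n)^3).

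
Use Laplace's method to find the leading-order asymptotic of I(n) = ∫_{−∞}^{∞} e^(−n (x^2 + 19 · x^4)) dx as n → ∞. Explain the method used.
I(n) ~ sqrt(π/n)

φ(x) = x^2 + 19 · x^4 has its unique global minimum at x* = 0 (since φ'(x) = 2x + 76x^3 = 0 only at x = 0 for real x with both coefficients positive, and φ → ∞ as |x| → ∞). At x* = 0, φ(0) = 0 and φ''(0) = 2. Laplace's method then gives
  I(n) ~ sqrt(2π / (n · φ''(0))) · e^(−n φ(0)) = sqrt(2π / (2n)) = sqrt(π/n).
The 19 · x^4 term contributes only at subleading order (an O(1/n) relative correction).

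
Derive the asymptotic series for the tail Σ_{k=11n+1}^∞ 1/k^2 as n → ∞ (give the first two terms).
Σ_{k>11n} 1/k^2 = 1/(1 · (11n)) − 1/(2 · (11n)^2) + O(1/(11n)^3)

Compare to the integral: ∫_{11n}^∞ x^(−2) dx = [−x^(−1)/1]_{11n}^∞ = 1/((2−1)·(11n)). The Euler-Maclaurin correction adds −f(11n)/2 = −1/(2·(11n)^2). Euler-Maclaurin then gives
  Σ_{k>11n} 1/k^2 = ∫_{11n}^∞ dx/x^2 − 1/(2·(11n)^2) + O(1/(11n)^3).
(Equivalently this is ζ(2) − Σ_{k≤11n} 1/k^2.)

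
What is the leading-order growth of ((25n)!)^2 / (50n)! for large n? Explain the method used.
((25n)!)^2/(50n)! ~ ((2π·25n)^(1/2) / sqrt(2)) · 2^(−2·25n)  →  0

Write N = 25n. Stirling: N! ~ sqrt(2π N)(N/e)^N and (2N)! ~ sqrt(2π·2N)·(2N/e)^(2N).
  (N!)^2/(2N)! ~ (2π N)^(2/2) (N/e)^(2N) / [sqrt(2π·2N) (2N/e)^(2N)]
     = (2π N)^(2/2) / sqrt(2π·2N) · (N/(2N))^(2N)
     = (2π N)^((2−1)/2) / sqrt(2) · 2^(−2N).
Since 2^2 > 1, the factor 2^(−2N) decays exponentially, so the ratio → 0. Substituting N = 25n gives the stated form.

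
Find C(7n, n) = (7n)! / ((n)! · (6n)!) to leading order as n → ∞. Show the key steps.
C(7n, n) ~ (823543/46656)^(n) · sqrt(7/(12π·n))

Write N = n. Apply Stirling to each factorial:
  (7N)! ~ sqrt(2π·7N) · (7N/e)^(7N),
  N! ~ sqrt(2π N) · (N/e)^N,
  (6N)! ~ sqrt(2π·6N) · (6N/e)^(6N).
The exponential factors combine to (7N)^(7N) / (N^N · (6N)^(6N)) = 7^(7N)/6^(6N) = (7^7/6^6)^N = (823543/46656)^N.
The square-root prefactors combine to sqrt(2π·7N) / (sqrt(2π N)·sqrt(2π·6N)) = sqrt(7 / (2π·6·N)) = sqrt(7/(12π·n)).
Substituting N = n: C(7n, n) ~ (823543/46656)^(n) · sqrt(7/(12π·n)).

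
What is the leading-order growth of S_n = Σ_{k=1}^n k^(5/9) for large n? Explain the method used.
S_n ~ (9/14) · n^(14/9)

Integral comparison: Σ_{k=1}^n k^(5/9) = ∫_0^n x^(5/9) dx + O(n^(5/9)). The integral is n^(1 + 5/9) / (1 + 5/9) = n^((5+9)/9) / ((5+9)/9) = (9/14) · n^(14/9).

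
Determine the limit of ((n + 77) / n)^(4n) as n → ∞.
lim = e^308

Rewrite as (1 + 77/n)^(4n). By the standard limit (1 + x/n)^n → e^x, we have (1 + 77/n)^n → e^77, and raising to the 4th power gives e^308.
More precisely, ln[(1 + 77/n)^(4n)] = 4n · ln(1 + 77/n) = 4n · (77/n + O(1/n^2)) = 308 + O(1/n) → 308.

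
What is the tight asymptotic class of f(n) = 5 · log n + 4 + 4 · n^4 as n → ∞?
f(n) ∈ Θ(n^4)

Compare the terms by growth order. For large n, n^a · (log n)^b dominates n^a' · (log n)^b' iff a > a', or (a = a' and b > b'). Ranking the 3 terms shows the dominant one is 4 · n^4. Hence f(n) ∈ Θ(n^4).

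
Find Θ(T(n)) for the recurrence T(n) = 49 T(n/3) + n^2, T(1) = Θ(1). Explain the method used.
T(n) = Θ(n^(log_3 49))

Master theorem: compare f(n) = n^2 to n^(log_3 49) where log_3 49 ≈ 3.542. Since 2 < log_3 49, we have f(n) = O(n^(log_3 49 − ε)) for some ε > 0 — Case 1. Hence T(n) = Θ(n^(log_3 49)).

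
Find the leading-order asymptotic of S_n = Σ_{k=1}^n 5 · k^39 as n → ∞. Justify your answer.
S_n ~ n^40 / 8

By integral comparison (Euler-Maclaurin), Σ_{k=1}^n 5 · k^39 = 5 · ∫_0^n x^39 dx + O(n^39) = 5 · n^40/40 = n^40 / 8 + O(n^39). (Equivalently, Faulhaber's formula gives the same leading term.)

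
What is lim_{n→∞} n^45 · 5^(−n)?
lim = 0

Exponentials with base > 1 dominate every fixed polynomial: for any fixed c, n^c / 5^n → 0 as n → ∞ (e.g. by the ratio test, or by writing 5^n = e^(n ln 5) and noting e^(n ln 5) / n^c → ∞). Hence n^45 · 5^(−n) = n^45 / 5^n → 0.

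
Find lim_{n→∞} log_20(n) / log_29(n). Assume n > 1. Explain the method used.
lim = ln(29) / ln(20) = log_20(29)

Change of base: log_20(n) = ln n / ln 20 and log_29(n) = ln n / ln 29. The ratio is (ln n / ln 20) · (ln 29 / ln n) = ln 29 / ln 20, a constant independent of n. So the limit is ln 29 / ln 20 = log_20(29).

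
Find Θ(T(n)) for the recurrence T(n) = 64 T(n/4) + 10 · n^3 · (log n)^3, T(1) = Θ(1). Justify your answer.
T(n) = Θ(n^3 · (log n)^4)

Here log_4 64 = 3 and f(n) = 10 · n^3 · (log n)^3 = Θ(n^(log_4 64) · (log n)^3). This is the extended Case 2 of the master theorem (f matches the critical exponent up to log factors), giving T(n) = Θ(n^(log_4 64) · (log n)^(3+1)) = Θ(n^3 · (log n)^4).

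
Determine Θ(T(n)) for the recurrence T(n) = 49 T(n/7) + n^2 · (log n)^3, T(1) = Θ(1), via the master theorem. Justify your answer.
T(n) = Θ(n^2 · (log n)^4)

Here log_7 49 = 2 and f(n) = n^2 · (log n)^3 = Θ(n^(log_7 49) · (log n)^3). This is the extended Case 2 of the master theorem (f matches the critical exponent up to log factors), giving T(n) = Θ(n^(log_7 49) · (log n)^(3+1)) = Θ(n^2 · (log n)^4).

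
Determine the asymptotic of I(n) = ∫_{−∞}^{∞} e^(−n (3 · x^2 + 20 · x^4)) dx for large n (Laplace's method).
I(n) ~ sqrt(π/(3n))

φ(x) = 3 · x^2 + 20 · x^4 has its unique global minimum at x* = 0 (since φ'(x) = 6x + 80x^3 = 0 only at x = 0 for real x with both coefficients positive, and φ → ∞ as |x| → ∞). At x* = 0, φ(0) = 0 and φ''(0) = 6. Laplace's method then gives
  I(n) ~ sqrt(2π / (n · φ''(0))) · e^(−n φ(0)) = sqrt(2π / (6n)) = sqrt(π/(3n)).
The 20 · x^4 term contributes only at subleading order (an O(1/n) relative correction).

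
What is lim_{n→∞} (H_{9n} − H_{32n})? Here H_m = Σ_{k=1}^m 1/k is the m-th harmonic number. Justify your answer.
lim = ln(9/32)

Euler-Maclaurin gives H_m = ln m + γ + 1/(2m) + O(1/m^2). The γ and O(1/m) terms cancel in the difference:
  H_{9n} − H_{32n} = ln(9n) − ln(32n) + O(1/n) = ln(9/32) + O(1/n).
Hence the limit is ln(9/32).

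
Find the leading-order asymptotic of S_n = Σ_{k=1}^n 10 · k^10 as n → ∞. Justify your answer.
S_n ~ 10 · n^11 / 11

By integral comparison (Euler-Maclaurin), Σ_{k=1}^n 10 · k^10 = 10 · ∫_0^n x^10 dx + O(n^10) = 10 · n^11/11 + O(n^10). (Equivalently, Faulhaber's formula gives the same leading term.)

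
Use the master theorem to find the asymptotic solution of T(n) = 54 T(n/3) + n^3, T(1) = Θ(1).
T(n) = Θ(n^(log_3 54))

Master theorem: compare f(n) = n^3 to n^(log_3 54) where log_3 54 ≈ 3.631. Since 3 < log_3 54, we have f(n) = O(n^(log_3 54 − ε)) for some ε > 0 — Case 1. Hence T(n) = Θ(n^(log_3 54)).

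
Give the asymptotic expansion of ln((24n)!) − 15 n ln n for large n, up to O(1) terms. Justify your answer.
ln((24n)!) − 15 n ln n = 9 n ln n + 24(ln 24 − 1) n + (1/2) ln(2π·24n) + O(1/n)

Stirling: ln((24n)!) = 24n ln(24n) − 24n + (1/2) ln(2π·24n) + O(1/n).
Expand 24n ln(24n) = 24n (ln n + ln 24) = 24n ln n + 24n ln 24.
Subtract 15n ln n: leading term is (24 − 15) n ln n = 9 n ln n. The next term is 24n ln 24 − 24n = 24(ln 24 − 1) n. Then the (1/2) ln(2π·24n) correction.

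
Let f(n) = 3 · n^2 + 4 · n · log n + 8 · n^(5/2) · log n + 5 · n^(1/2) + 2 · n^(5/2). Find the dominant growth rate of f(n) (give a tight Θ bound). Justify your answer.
f(n) ∈ Θ(n^(5/2) · log n)

Compare the terms by growth order. For large n, n^a · (log n)^b dominates n^a' · (log n)^b' iff a > a', or (a = a' and b > b'). Ranking the 5 terms shows the dominant one is 8 · n^(5/2) · log n. Hence f(n) ∈ Θ(n^(5/2) · log n).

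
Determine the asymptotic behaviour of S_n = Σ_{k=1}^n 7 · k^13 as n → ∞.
S_n ~ n^14 / 2

By integral comparison (Euler-Maclaurin), Σ_{k=1}^n 7 · k^13 = 7 · ∫_0^n x^13 dx + O(n^13) = 7 · n^14/14 = n^14 / 2 + O(n^13). (Equivalently, Faulhaber's formula gives the same leading term.)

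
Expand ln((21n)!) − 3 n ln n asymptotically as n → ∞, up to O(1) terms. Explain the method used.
ln((21n)!) − 3 n ln n = 18 n ln n + 21(ln 21 − 1) n + (1/2) ln(2π·21n) + O(1/n)

Stirling: ln((21n)!) = 21n ln(21n) − 21n + (1/2) ln(2π·21n) + O(1/n).
Expand 21n ln(21n) = 21n (ln n + ln 21) = 21n ln n + 21n ln 21.
Subtract 3n ln n: leading term is (21 − 3) n ln n = 18 n ln n. The next term is 21n ln 21 − 21n = 21(ln 21 − 1) n. Then the (1/2) ln(2π·21n) correction.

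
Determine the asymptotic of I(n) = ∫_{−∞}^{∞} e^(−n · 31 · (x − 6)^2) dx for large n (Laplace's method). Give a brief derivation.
I(n) = sqrt(π/(31n))

Here φ(x) = 31 · (x − 6)^2 has its unique minimum at x* = 6 with φ(x*) = 0 and φ''(x*) = 62. Laplace's method gives
  I(n) ~ e^(−n φ(x*)) · sqrt(2π / (n · φ''(x*))) = sqrt(2π / (62n)) = sqrt(π/(31n)).
This is exact: substituting u = (x − 6)·sqrt(31n) gives I(n) = (1/sqrt(31n)) ∫_{−∞}^{∞} e^(−u^2) du = sqrt(π/(31n)).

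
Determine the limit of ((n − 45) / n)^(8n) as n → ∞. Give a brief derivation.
lim = e^(−360)

Rewrite as (1 − 45/n)^(8n). By the standard limit (1 + x/n)^n → e^x, we have (1 − 45/n)^n → e^(−45), and raising to the 8th power gives e^(−360).
More precisely, ln[(1 − 45/n)^(8n)] = 8n · ln(1 − 45/n) = 8n · (-45/n + O(1/n^2)) = -360 + O(1/n) → -360.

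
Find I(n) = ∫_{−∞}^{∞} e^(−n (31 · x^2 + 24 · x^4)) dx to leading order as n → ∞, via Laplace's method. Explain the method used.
I(n) ~ sqrt(π/(31n))

φ(x) = 31 · x^2 + 24 · x^4 has its unique global minimum at x* = 0 (since φ'(x) = 62x + 96x^3 = 0 only at x = 0 for real x with both coefficients positive, and φ → ∞ as |x| → ∞). At x* = 0, φ(0) = 0 and φ''(0) = 62. Laplace's method then gives
  I(n) ~ sqrt(2π / (n · φ''(0))) · e^(−n φ(0)) = sqrt(2π / (62n)) = sqrt(π/(31n)).
The 24 · x^4 term contributes only at subleading order (an O(1/n) relative correction).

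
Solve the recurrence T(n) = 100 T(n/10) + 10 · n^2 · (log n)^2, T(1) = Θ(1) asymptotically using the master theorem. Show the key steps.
T(n) = Θ(n^2 · (log n)^3)

Here log_10 100 = 2 and f(n) = 10 · n^2 · (log n)^2 = Θ(n^(log_10 100) · (log n)^2). This is the extended Case 2 of the master theorem (f matches the critical exponent up to log factors), giving T(n) = Θ(n^(log_10 100) · (log n)^(2+1)) = Θ(n^2 · (log n)^3).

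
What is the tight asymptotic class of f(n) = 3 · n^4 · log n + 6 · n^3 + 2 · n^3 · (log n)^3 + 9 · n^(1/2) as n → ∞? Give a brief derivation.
f(n) ∈ Θ(n^4 · log n)

Compare the terms by growth order. For large n, n^a · (log n)^b dominates n^a' · (log n)^b' iff a > a', or (a = a' and b > b'). Ranking the 4 terms shows the dominant one is 3 · n^4 · log n. Hence f(n) ∈ Θ(n^4 · log n).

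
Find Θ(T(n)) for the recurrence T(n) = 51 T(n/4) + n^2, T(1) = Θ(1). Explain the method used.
T(n) = Θ(n^(log_4 51))

Master theorem: compare f(n) = n^2 to n^(log_4 51) where log_4 51 ≈ 2.836. Since 2 < log_4 51, we have f(n) = O(n^(log_4 51 − ε)) for some ε > 0 — Case 1. Hence T(n) = Θ(n^(log_4 51)).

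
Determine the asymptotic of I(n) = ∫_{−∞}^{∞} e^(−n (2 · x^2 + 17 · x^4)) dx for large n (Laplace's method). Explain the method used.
I(n) ~ sqrt(π/(2n))

φ(x) = 2 · x^2 + 17 · x^4 has its unique global minimum at x* = 0 (since φ'(x) = 4x + 68x^3 = 0 only at x = 0 for real x with both coefficients positive, and φ → ∞ as |x| → ∞). At x* = 0, φ(0) = 0 and φ''(0) = 4. Laplace's method then gives
  I(n) ~ sqrt(2π / (n · φ''(0))) · e^(−n φ(0)) = sqrt(2π / (4n)) = sqrt(π/(2n)).
The 17 · x^4 term contributes only at subleading order (an O(1/n) relative correction).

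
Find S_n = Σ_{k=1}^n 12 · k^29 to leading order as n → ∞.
S_n ~ 2 · n^30 / 5

By integral comparison (Euler-Maclaurin), Σ_{k=1}^n 12 · k^29 = 12 · ∫_0^n x^29 dx + O(n^29) = 12 · n^30/30 = 2 · n^30 / 5 + O(n^29). (Equivalently, Faulhaber's formula gives the same leading term.)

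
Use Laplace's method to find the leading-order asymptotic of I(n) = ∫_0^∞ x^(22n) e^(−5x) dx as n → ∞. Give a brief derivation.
I(n) ~ (sqrt(2π·22n) / 5) · (22n/(5e))^(22n)

Write the integrand as exp(22n ln x − 5x) and set f(x) = 22n ln x − 5x. Then f'(x) = 22n/x − 5 = 0 at x* = 22n/5, and f''(x*) = −22n/x*^2 = −5^2/(22n). Laplace's method (interior maximum) gives
  I(n) ~ e^(f(x*)) · sqrt(2π / |f''(x*)|)
        = exp(22n ln(22n/5) − 22n) · sqrt(2π · 22n / 5^2)
        = (22n/5)^(22n) e^(−22n) · sqrt(2π·22n) / 5
        = (sqrt(2π·22n) / 5) · (22n/(5e))^(22n).
This matches Γ(22n+1)/5^(22n+1) with Stirling applied to Γ.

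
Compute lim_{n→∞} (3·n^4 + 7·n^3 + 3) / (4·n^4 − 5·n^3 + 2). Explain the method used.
lim = 3/4

For large n the leading n^4 terms dominate both numerator and denominator. Dividing top and bottom by n^4, every other term tends to 0, leaving 3/4.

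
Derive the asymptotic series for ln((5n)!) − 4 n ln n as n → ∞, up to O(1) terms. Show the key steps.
ln((5n)!) − 4 n ln n = n ln n + 5(ln 5 − 1) n + (1/2) ln(2π·5n) + O(1/n)

Stirling: ln((5n)!) = 5n ln(5n) − 5n + (1/2) ln(2π·5n) + O(1/n).
Expand 5n ln(5n) = 5n (ln n + ln 5) = 5n ln n + 5n ln 5.
Subtract 4n ln n: leading term is (5 − 4) n ln n = n ln n. The next term is 5n ln 5 − 5n = 5(ln 5 − 1) n. Then the (1/2) ln(2π·5n) correction.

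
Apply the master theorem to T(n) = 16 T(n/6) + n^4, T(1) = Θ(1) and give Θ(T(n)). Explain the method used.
T(n) = Θ(n^4)

log_6 16 ≈ 1.547. f(n) = n^4 dominates n^(log_6 16) since 4 > 1.547, and the regularity condition a·f(n/b) = 16·(n/6)^4 = (16/1296)·n^4 ≤ c·f(n) holds with c = 16/1296 ≈ 0.0123 < 1. So this is Case 3: T(n) = Θ(f(n)) = Θ(n^4).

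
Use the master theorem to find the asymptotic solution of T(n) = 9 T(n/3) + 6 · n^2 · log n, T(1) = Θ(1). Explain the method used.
T(n) = Θ(n^2 · (log n)^2)

Here log_3 9 = 2 and f(n) = 6 · n^2 · log n = Θ(n^(log_3 9) · (log n)^1). This is the extended Case 2 of the master theorem (f matches the critical exponent up to log factors), giving T(n) = Θ(n^(log_3 9) · (log n)^(1+1)) = Θ(n^2 · (log n)^2).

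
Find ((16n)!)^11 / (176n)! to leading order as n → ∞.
((16n)!)^11/(176n)! ~ ((2π·16n)^(10/2) / sqrt(11)) · 11^(−11·16n)  →  0

Write N = 16n. Stirling: N! ~ sqrt(2π N)(N/e)^N and (11N)! ~ sqrt(2π·11N)·(11N/e)^(11N).
  (N!)^11/(11N)! ~ (2π N)^(11/2) (N/e)^(11N) / [sqrt(2π·11N) (11N/e)^(11N)]
     = (2π N)^(11/2) / sqrt(2π·11N) · (N/(11N))^(11N)
     = (2π N)^((11−1)/2) / sqrt(11) · 11^(−11N).
Since 11^11 > 1, the factor 11^(−11N) decays exponentially, so the ratio → 0. Substituting N = 16n gives the stated form.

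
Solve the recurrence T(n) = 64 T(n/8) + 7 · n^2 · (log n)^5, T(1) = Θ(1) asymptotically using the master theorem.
T(n) = Θ(n^2 · (log n)^6)

Here log_8 64 = 2 and f(n) = 7 · n^2 · (log n)^5 = Θ(n^(log_8 64) · (log n)^5). This is the extended Case 2 of the master theorem (f matches the critical exponent up to log factors), giving T(n) = Θ(n^(log_8 64) · (log n)^(5+1)) = Θ(n^2 · (log n)^6).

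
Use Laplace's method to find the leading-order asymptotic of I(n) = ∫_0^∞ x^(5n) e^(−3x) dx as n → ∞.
I(n) ~ (sqrt(2π·5n) / 3) · (5n/(3e))^(5n)

Write the integrand as exp(5n ln x − 3x) and set f(x) = 5n ln x − 3x. Then f'(x) = 5n/x − 3 = 0 at x* = 5n/3, and f''(x*) = −5n/x*^2 = −3^2/(5n). Laplace's method (interior maximum) gives
  I(n) ~ e^(f(x*)) · sqrt(2π / |f''(x*)|)
        = exp(5n ln(5n/3) − 5n) · sqrt(2π · 5n / 3^2)
        = (5n/3)^(5n) e^(−5n) · sqrt(2π·5n) / 3
        = (sqrt(2π·5n) / 3) · (5n/(3e))^(5n).
This matches Γ(5n+1)/3^(5n+1) with Stirling applied to Γ.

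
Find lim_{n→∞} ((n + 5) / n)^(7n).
lim = e^35

Rewrite as (1 + 5/n)^(7n). By the standard limit (1 + x/n)^n → e^x, we have (1 + 5/n)^n → e^5, and raising to the 7th power gives e^35.
More precisely, ln[(1 + 5/n)^(7n)] = 7n · ln(1 + 5/n) = 7n · (5/n + O(1/n^2)) = 35 + O(1/n) → 35.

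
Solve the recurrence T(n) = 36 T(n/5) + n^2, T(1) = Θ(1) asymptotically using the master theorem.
T(n) = Θ(n^(log_5 36))

Master theorem: compare f(n) = n^2 to n^(log_5 36) where log_5 36 ≈ 2.227. Since 2 < log_5 36, we have f(n) = O(n^(log_5 36 − ε)) for some ε > 0 — Case 1. Hence T(n) = Θ(n^(log_5 36)).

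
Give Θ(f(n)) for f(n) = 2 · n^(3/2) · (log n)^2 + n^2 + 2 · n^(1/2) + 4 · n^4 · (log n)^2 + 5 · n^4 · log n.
f(n) ∈ Θ(n^4 · (log n)^2)

Compare the terms by growth order. For large n, n^a · (log n)^b dominates n^a' · (log n)^b' iff a > a', or (a = a' and b > b'). Ranking the 5 terms shows the dominant one is 4 · n^4 · (log n)^2. Hence f(n) ∈ Θ(n^4 · (log n)^2).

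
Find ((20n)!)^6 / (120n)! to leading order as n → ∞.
((20n)!)^6/(120n)! ~ ((2π·20n)^(5/2) / sqrt(6)) · 6^(−6·20n)  →  0

Write N = 20n. Stirling: N! ~ sqrt(2π N)(N/e)^N and (6N)! ~ sqrt(2π·6N)·(6N/e)^(6N).
  (N!)^6/(6N)! ~ (2π N)^(6/2) (N/e)^(6N) / [sqrt(2π·6N) (6N/e)^(6N)]
     = (2π N)^(6/2) / sqrt(2π·6N) · (N/(6N))^(6N)
     = (2π N)^((6−1)/2) / sqrt(6) · 6^(−6N).
Since 6^6 > 1, the factor 6^(−6N) decays exponentially, so the ratio → 0. Substituting N = 20n gives the stated form.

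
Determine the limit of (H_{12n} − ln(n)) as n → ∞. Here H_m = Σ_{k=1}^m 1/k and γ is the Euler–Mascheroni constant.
lim = ln 12 + γ

By Euler-Maclaurin, H_m = ln m + γ + O(1/m). So
  H_{12n} − ln(n) = ln(12n) + γ − ln(n) + O(1/n)
                       = ln(12/1) + γ + O(1/n).
Hence the limit is ln(12/1) + γ.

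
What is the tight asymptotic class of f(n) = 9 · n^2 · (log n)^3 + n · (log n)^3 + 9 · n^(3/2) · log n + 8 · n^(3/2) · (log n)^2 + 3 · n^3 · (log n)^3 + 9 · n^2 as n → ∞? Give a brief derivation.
f(n) ∈ Θ(n^3 · (log n)^3)

Compare the terms by growth order. For large n, n^a · (log n)^b dominates n^a' · (log n)^b' iff a > a', or (a = a' and b > b'). Ranking the 6 terms shows the dominant one is 3 · n^3 · (log n)^3. Hence f(n) ∈ Θ(n^3 · (log n)^3).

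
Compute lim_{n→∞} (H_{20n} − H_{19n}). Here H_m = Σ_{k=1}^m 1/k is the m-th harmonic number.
lim = ln(20/19)

Euler-Maclaurin gives H_m = ln m + γ + 1/(2m) + O(1/m^2). The γ and O(1/m) terms cancel in the difference:
  H_{20n} − H_{19n} = ln(20n) − ln(19n) + O(1/n) = ln(20/19) + O(1/n).
Hence the limit is ln(20/19).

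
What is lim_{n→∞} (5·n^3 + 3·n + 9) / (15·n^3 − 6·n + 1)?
lim = 5/15 = 1/3

For large n the leading n^3 terms dominate both numerator and denominator. Dividing top and bottom by n^3, every other term tends to 0, leaving 5/15 = 1/3.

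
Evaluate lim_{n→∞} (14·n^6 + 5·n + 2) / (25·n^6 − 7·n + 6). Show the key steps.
lim = 14/25

For large n the leading n^6 terms dominate both numerator and denominator. Dividing top and bottom by n^6, every other term tends to 0, leaving 14/25.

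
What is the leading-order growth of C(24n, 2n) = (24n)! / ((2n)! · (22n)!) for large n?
C(24n, 2n) ~ (8916100448256/285311670611)^(2n) · sqrt(6/(11π·2n))

Write N = 2n. Apply Stirling to each factorial:
  (12N)! ~ sqrt(2π·12N) · (12N/e)^(12N),
  N! ~ sqrt(2π N) · (N/e)^N,
  (11N)! ~ sqrt(2π·11N) · (11N/e)^(11N).
The exponential factors combine to (12N)^(12N) / (N^N · (11N)^(11N)) = 12^(12N)/11^(11N) = (12^12/11^11)^N = (8916100448256/285311670611)^N.
The square-root prefactors combine to sqrt(2π·12N) / (sqrt(2π N)·sqrt(2π·11N)) = sqrt(12 / (2π·11·N)) = sqrt(6/(11π·2n)).
Substituting N = 2n: C(24n, 2n) ~ (8916100448256/285311670611)^(2n) · sqrt(6/(11π·2n)).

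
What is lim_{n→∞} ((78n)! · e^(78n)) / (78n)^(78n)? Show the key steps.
lim = ∞

Stirling: (78n)! ~ sqrt(2π·78n) · (78n/e)^(78n). Hence
  (78n)! · e^(78n) / (78n)^(78n) ~ sqrt(2π·78n) = sqrt(2π·78) · sqrt(n) → ∞.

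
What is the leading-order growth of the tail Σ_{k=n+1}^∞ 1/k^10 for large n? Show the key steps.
Σ_{k>n} 1/k^10 ~ 1/(9 · n^9)

Compare to the integral: ∫_{n}^∞ x^(−10) dx = [−x^(−9)/9]_{n}^∞ = 1/((10−1)·n^9). Euler-Maclaurin then gives
  Σ_{k>n} 1/k^10 = ∫_{n}^∞ dx/x^10 − 1/(2·n^10) + O(1/n^11).
(Equivalently this is ζ(10) − Σ_{k≤n} 1/k^10.)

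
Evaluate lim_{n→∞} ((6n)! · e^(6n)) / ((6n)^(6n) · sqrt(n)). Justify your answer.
lim = sqrt(2π·6)

Stirling: (6n)! ~ sqrt(2π·6n) · (6n/e)^(6n). Hence
  (6n)! · e^(6n) / (6n)^(6n) ~ sqrt(2π·6n).
Dividing by sqrt(n): sqrt(2π·6n) / sqrt(n) = sqrt(2π·6) · n^((1−1)/2), so the limit is sqrt(2π·6).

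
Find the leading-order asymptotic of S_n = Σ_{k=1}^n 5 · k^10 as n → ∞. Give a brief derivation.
S_n ~ 5 · n^11 / 11

By integral comparison (Euler-Maclaurin), Σ_{k=1}^n 5 · k^10 = 5 · ∫_0^n x^10 dx + O(n^10) = 5 · n^11/11 + O(n^10). (Equivalently, Faulhaber's formula gives the same leading term.)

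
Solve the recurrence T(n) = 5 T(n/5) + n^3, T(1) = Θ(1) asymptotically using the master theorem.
T(n) = Θ(n^3)

log_5 5 ≈ 1.000. f(n) = n^3 dominates n^(log_5 5) since 3 > 1.000, and the regularity condition a·f(n/b) = 5·(n/5)^3 = (5/125)·n^3 ≤ c·f(n) holds with c = 5/125 ≈ 0.04 < 1. So this is Case 3: T(n) = Θ(f(n)) = Θ(n^3).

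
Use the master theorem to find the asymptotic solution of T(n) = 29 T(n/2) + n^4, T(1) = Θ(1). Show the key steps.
T(n) = Θ(n^(log_2 29))

Master theorem: compare f(n) = n^4 to n^(log_2 29) where log_2 29 ≈ 4.858. Since 4 < log_2 29, we have f(n) = O(n^(log_2 29 − ε)) for some ε > 0 — Case 1. Hence T(n) = Θ(n^(log_2 29)).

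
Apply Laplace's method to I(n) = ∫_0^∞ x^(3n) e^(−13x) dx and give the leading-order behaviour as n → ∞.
I(n) ~ (sqrt(2π·3n) / 13) · (3n/(13e))^(3n)

Write the integrand as exp(3n ln x − 13x) and set f(x) = 3n ln x − 13x. Then f'(x) = 3n/x − 13 = 0 at x* = 3n/13, and f''(x*) = −3n/x*^2 = −13^2/(3n). Laplace's method (interior maximum) gives
  I(n) ~ e^(f(x*)) · sqrt(2π / |f''(x*)|)
        = exp(3n ln(3n/13) − 3n) · sqrt(2π · 3n / 13^2)
        = (3n/13)^(3n) e^(−3n) · sqrt(2π·3n) / 13
        = (sqrt(2π·3n) / 13) · (3n/(13e))^(3n).
This matches Γ(3n+1)/13^(3n+1) with Stirling applied to Γ.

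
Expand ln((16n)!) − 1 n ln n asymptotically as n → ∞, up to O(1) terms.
ln((16n)!) − 1 n ln n = 15 n ln n + 16(ln 16 − 1) n + (1/2) ln(2π·16n) + O(1/n)

Stirling: ln((16n)!) = 16n ln(16n) − 16n + (1/2) ln(2π·16n) + O(1/n).
Expand 16n ln(16n) = 16n (ln n + ln 16) = 16n ln n + 16n ln 16.
Subtract 1n ln n: leading term is (16 − 1) n ln n = 15 n ln n. The next term is 16n ln 16 − 16n = 16(ln 16 − 1) n. Then the (1/2) ln(2π·16n) correction.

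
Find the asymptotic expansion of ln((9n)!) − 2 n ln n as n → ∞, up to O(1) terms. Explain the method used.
ln((9n)!) − 2 n ln n = 7 n ln n + 9(ln 9 − 1) n + (1/2) ln(2π·9n) + O(1/n)

Stirling: ln((9n)!) = 9n ln(9n) − 9n + (1/2) ln(2π·9n) + O(1/n).
Expand 9n ln(9n) = 9n (ln n + ln 9) = 9n ln n + 9n ln 9.
Subtract 2n ln n: leading term is (9 − 2) n ln n = 7 n ln n. The next term is 9n ln 9 − 9n = 9(ln 9 − 1) n. Then the (1/2) ln(2π·9n) correction.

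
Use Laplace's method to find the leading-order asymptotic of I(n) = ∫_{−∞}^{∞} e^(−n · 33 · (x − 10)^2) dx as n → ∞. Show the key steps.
I(n) = sqrt(π/(33n))

Here φ(x) = 33 · (x − 10)^2 has its unique minimum at x* = 10 with φ(x*) = 0 and φ''(x*) = 66. Laplace's method gives
  I(n) ~ e^(−n φ(x*)) · sqrt(2π / (n · φ''(x*))) = sqrt(2π / (66n)) = sqrt(π/(33n)).
This is exact: substituting u = (x − 10)·sqrt(33n) gives I(n) = (1/sqrt(33n)) ∫_{−∞}^{∞} e^(−u^2) du = sqrt(π/(33n)).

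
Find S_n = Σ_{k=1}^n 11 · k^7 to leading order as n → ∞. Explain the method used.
S_n ~ 11 · n^8 / 8

By integral comparison (Euler-Maclaurin), Σ_{k=1}^n 11 · k^7 = 11 · ∫_0^n x^7 dx + O(n^7) = 11 · n^8/8 + O(n^7). (Equivalently, Faulhaber's formula gives the same leading term.)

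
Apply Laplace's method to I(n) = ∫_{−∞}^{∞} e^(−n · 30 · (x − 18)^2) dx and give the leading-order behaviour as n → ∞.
I(n) = sqrt(π/(30n))

Here φ(x) = 30 · (x − 18)^2 has its unique minimum at x* = 18 with φ(x*) = 0 and φ''(x*) = 60. Laplace's method gives
  I(n) ~ e^(−n φ(x*)) · sqrt(2π / (n · φ''(x*))) = sqrt(2π / (60n)) = sqrt(π/(30n)).
This is exact: substituting u = (x − 18)·sqrt(30n) gives I(n) = (1/sqrt(30n)) ∫_{−∞}^{∞} e^(−u^2) du = sqrt(π/(30n)).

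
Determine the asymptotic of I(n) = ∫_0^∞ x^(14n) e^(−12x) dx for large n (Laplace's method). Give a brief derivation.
I(n) ~ (sqrt(2π·14n) / 12) · (14n/(12e))^(14n)

Write the integrand as exp(14n ln x − 12x) and set f(x) = 14n ln x − 12x. Then f'(x) = 14n/x − 12 = 0 at x* = 14n/12, and f''(x*) = −14n/x*^2 = −12^2/(14n). Laplace's method (interior maximum) gives
  I(n) ~ e^(f(x*)) · sqrt(2π / |f''(x*)|)
        = exp(14n ln(14n/12) − 14n) · sqrt(2π · 14n / 12^2)
        = (14n/12)^(14n) e^(−14n) · sqrt(2π·14n) / 12
        = (sqrt(2π·14n) / 12) · (14n/(12e))^(14n).
This matches Γ(14n+1)/12^(14n+1) with Stirling applied to Γ.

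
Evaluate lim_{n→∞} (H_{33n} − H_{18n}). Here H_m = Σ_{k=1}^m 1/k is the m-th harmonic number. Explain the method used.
lim = ln(33/18) = ln(11/6)

Euler-Maclaurin gives H_m = ln m + γ + 1/(2m) + O(1/m^2). The γ and O(1/m) terms cancel in the difference:
  H_{33n} − H_{18n} = ln(33n) − ln(18n) + O(1/n) = ln(33/18) + O(1/n).
Hence the limit is ln(33/18) = ln(11/6).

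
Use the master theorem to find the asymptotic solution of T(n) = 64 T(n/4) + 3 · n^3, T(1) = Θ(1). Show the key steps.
T(n) = Θ(n^3 log n)

log_4 64 = 3, and f(n) = 3 · n^3 = Θ(n^(log_4 64)). This is Case 2 of the master theorem: T(n) = Θ(f(n) · log n) = Θ(n^3 log n).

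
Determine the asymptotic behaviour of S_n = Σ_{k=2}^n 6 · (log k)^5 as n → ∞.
S_n ~ 6 · n · (log n)^5

By integral comparison, S_n = ∫_1^n 6 · (log x)^5 dx + O((log n)^5). For the integral, the leading term of ∫_1^n (log x)^5 dx is n · (log n)^5 (by repeated integration by parts; each step lowers the log-exponent and produces a relatively O(1/log n) correction). Hence S_n ~ 6 · n · (log n)^5.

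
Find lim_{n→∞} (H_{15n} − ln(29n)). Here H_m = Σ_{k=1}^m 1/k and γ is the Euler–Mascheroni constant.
lim = ln(15/29) + γ

By Euler-Maclaurin, H_m = ln m + γ + O(1/m). So
  H_{15n} − ln(29n) = ln(15n) + γ − ln(29n) + O(1/n)
                       = ln(15/29) + γ + O(1/n).
Hence the limit is ln(15/29) + γ.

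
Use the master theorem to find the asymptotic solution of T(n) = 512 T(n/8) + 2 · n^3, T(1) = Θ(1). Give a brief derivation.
T(n) = Θ(n^3 log n)

log_8 512 = 3, and f(n) = 2 · n^3 = Θ(n^(log_8 512)). This is Case 2 of the master theorem: T(n) = Θ(f(n) · log n) = Θ(n^3 log n).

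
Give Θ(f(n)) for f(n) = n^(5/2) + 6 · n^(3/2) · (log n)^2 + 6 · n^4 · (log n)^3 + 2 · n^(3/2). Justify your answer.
f(n) ∈ Θ(n^4 · (log n)^3)

Compare the terms by growth order. For large n, n^a · (log n)^b dominates n^a' · (log n)^b' iff a > a', or (a = a' and b > b'). Ranking the 4 terms shows the dominant one is 6 · n^4 · (log n)^3. Hence f(n) ∈ Θ(n^4 · (log n)^3).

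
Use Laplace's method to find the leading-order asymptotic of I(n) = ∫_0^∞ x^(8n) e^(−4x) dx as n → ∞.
I(n) ~ (sqrt(2π·8n) / 4) · (8n/(4e))^(8n)

Write the integrand as exp(8n ln x − 4x) and set f(x) = 8n ln x − 4x. Then f'(x) = 8n/x − 4 = 0 at x* = 8n/4, and f''(x*) = −8n/x*^2 = −4^2/(8n). Laplace's method (interior maximum) gives
  I(n) ~ e^(f(x*)) · sqrt(2π / |f''(x*)|)
        = exp(8n ln(8n/4) − 8n) · sqrt(2π · 8n / 4^2)
        = (8n/4)^(8n) e^(−8n) · sqrt(2π·8n) / 4
        = (sqrt(2π·8n) / 4) · (8n/(4e))^(8n).
This matches Γ(8n+1)/4^(8n+1) with Stirling applied to Γ.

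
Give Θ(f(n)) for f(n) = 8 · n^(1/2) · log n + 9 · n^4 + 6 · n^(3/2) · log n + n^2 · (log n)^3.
f(n) ∈ Θ(n^4)

Compare the terms by growth order. For large n, n^a · (log n)^b dominates n^a' · (log n)^b' iff a > a', or (a = a' and b > b'). Ranking the 4 terms shows the dominant one is 9 · n^4. Hence f(n) ∈ Θ(n^4).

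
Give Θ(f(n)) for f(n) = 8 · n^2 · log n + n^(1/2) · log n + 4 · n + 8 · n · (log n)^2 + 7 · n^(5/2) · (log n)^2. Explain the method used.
f(n) ∈ Θ(n^(5/2) · (log n)^2)

Compare the terms by growth order. For large n, n^a · (log n)^b dominates n^a' · (log n)^b' iff a > a', or (a = a' and b > b'). Ranking the 5 terms shows the dominant one is 7 · n^(5/2) · (log n)^2. Hence f(n) ∈ Θ(n^(5/2) · (log n)^2).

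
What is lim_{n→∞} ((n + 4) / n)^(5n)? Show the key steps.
lim = e^20

Rewrite as (1 + 4/n)^(5n). By the standard limit (1 + x/n)^n → e^x, we have (1 + 4/n)^n → e^4, and raising to the 5th power gives e^20.
More precisely, ln[(1 + 4/n)^(5n)] = 5n · ln(1 + 4/n) = 5n · (4/n + O(1/n^2)) = 20 + O(1/n) → 20.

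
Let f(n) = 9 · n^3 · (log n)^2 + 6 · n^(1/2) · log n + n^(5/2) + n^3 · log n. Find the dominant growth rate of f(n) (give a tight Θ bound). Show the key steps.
f(n) ∈ Θ(n^3 · (log n)^2)

Compare the terms by growth order. For large n, n^a · (log n)^b dominates n^a' · (log n)^b' iff a > a', or (a = a' and b > b'). Ranking the 4 terms shows the dominant one is 9 · n^3 · (log n)^2. Hence f(n) ∈ Θ(n^3 · (log n)^2).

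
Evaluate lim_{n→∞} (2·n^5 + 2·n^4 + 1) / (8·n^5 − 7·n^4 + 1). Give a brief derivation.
lim = 2/8 = 1/4

For large n the leading n^5 terms dominate both numerator and denominator. Dividing top and bottom by n^5, every other term tends to 0, leaving 2/8 = 1/4.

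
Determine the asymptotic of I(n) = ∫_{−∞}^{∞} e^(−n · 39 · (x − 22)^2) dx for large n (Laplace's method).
I(n) = sqrt(π/(39n))

Here φ(x) = 39 · (x − 22)^2 has its unique minimum at x* = 22 with φ(x*) = 0 and φ''(x*) = 78. Laplace's method gives
  I(n) ~ e^(−n φ(x*)) · sqrt(2π / (n · φ''(x*))) = sqrt(2π / (78n)) = sqrt(π/(39n)).
This is exact: substituting u = (x − 22)·sqrt(39n) gives I(n) = (1/sqrt(39n)) ∫_{−∞}^{∞} e^(−u^2) du = sqrt(π/(39n)).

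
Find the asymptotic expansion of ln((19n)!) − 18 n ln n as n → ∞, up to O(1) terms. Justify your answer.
ln((19n)!) − 18 n ln n = n ln n + 19(ln 19 − 1) n + (1/2) ln(2π·19n) + O(1/n)

Stirling: ln((19n)!) = 19n ln(19n) − 19n + (1/2) ln(2π·19n) + O(1/n).
Expand 19n ln(19n) = 19n (ln n + ln 19) = 19n ln n + 19n ln 19.
Subtract 18n ln n: leading term is (19 − 18) n ln n = n ln n. The next term is 19n ln 19 − 19n = 19(ln 19 − 1) n. Then the (1/2) ln(2π·19n) correction.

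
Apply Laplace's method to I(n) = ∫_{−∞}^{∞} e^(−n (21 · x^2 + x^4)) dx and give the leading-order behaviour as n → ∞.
I(n) ~ sqrt(π/(21n))

φ(x) = 21 · x^2 + x^4 has its unique global minimum at x* = 0 (since φ'(x) = 42x + 4x^3 = 0 only at x = 0 for real x with both coefficients positive, and φ → ∞ as |x| → ∞). At x* = 0, φ(0) = 0 and φ''(0) = 42. Laplace's method then gives
  I(n) ~ sqrt(2π / (n · φ''(0))) · e^(−n φ(0)) = sqrt(2π / (42n)) = sqrt(π/(21n)).
The x^4 term contributes only at subleading order (an O(1/n) relative correction).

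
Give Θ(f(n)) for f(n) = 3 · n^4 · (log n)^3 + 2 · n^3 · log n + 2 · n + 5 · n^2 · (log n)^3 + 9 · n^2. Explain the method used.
f(n) ∈ Θ(n^4 · (log n)^3)

Compare the terms by growth order. For large n, n^a · (log n)^b dominates n^a' · (log n)^b' iff a > a', or (a = a' and b > b'). Ranking the 5 terms shows the dominant one is 3 · n^4 · (log n)^3. Hence f(n) ∈ Θ(n^4 · (log n)^3).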